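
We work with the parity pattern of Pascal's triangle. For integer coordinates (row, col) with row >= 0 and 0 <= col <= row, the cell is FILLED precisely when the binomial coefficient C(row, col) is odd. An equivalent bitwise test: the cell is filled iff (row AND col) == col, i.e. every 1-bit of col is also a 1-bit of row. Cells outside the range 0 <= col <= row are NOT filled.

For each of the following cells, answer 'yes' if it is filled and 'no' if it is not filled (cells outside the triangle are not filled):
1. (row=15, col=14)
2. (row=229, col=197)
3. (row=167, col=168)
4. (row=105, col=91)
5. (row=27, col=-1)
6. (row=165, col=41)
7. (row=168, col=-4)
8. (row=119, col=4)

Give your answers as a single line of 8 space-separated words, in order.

Answer: yes yes no no no no no yes

Derivation:
(15,14): row=0b1111, col=0b1110, row AND col = 0b1110 = 14; 14 == 14 -> filled
(229,197): row=0b11100101, col=0b11000101, row AND col = 0b11000101 = 197; 197 == 197 -> filled
(167,168): col outside [0, 167] -> not filled
(105,91): row=0b1101001, col=0b1011011, row AND col = 0b1001001 = 73; 73 != 91 -> empty
(27,-1): col outside [0, 27] -> not filled
(165,41): row=0b10100101, col=0b101001, row AND col = 0b100001 = 33; 33 != 41 -> empty
(168,-4): col outside [0, 168] -> not filled
(119,4): row=0b1110111, col=0b100, row AND col = 0b100 = 4; 4 == 4 -> filled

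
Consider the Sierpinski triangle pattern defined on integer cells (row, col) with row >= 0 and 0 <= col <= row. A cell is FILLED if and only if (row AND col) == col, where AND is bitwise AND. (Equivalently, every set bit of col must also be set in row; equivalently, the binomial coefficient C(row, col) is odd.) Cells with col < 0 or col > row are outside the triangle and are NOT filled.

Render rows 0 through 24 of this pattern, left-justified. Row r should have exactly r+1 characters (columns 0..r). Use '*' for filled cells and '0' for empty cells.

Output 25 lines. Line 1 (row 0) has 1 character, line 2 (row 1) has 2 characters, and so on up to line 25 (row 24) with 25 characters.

r0=0: *
r1=1: **
r2=10: *0*
r3=11: ****
r4=100: *000*
r5=101: **00**
r6=110: *0*0*0*
r7=111: ********
r8=1000: *0000000*
r9=1001: **000000**
r10=1010: *0*00000*0*
r11=1011: ****0000****
r12=1100: *000*000*000*
r13=1101: **00**00**00**
r14=1110: *0*0*0*0*0*0*0*
r15=1111: ****************
r16=10000: *000000000000000*
r17=10001: **00000000000000**
r18=10010: *0*0000000000000*0*
r19=10011: ****000000000000****
r20=10100: *000*00000000000*000*
r21=10101: **00**0000000000**00**
r22=10110: *0*0*0*000000000*0*0*0*
r23=10111: ********00000000********
r24=11000: *0000000*0000000*0000000*

Answer: *
**
*0*
****
*000*
**00**
*0*0*0*
********
*0000000*
**000000**
*0*00000*0*
****0000****
*000*000*000*
**00**00**00**
*0*0*0*0*0*0*0*
****************
*000000000000000*
**00000000000000**
*0*0000000000000*0*
****000000000000****
*000*00000000000*000*
**00**0000000000**00**
*0*0*0*000000000*0*0*0*
********00000000********
*0000000*0000000*0000000*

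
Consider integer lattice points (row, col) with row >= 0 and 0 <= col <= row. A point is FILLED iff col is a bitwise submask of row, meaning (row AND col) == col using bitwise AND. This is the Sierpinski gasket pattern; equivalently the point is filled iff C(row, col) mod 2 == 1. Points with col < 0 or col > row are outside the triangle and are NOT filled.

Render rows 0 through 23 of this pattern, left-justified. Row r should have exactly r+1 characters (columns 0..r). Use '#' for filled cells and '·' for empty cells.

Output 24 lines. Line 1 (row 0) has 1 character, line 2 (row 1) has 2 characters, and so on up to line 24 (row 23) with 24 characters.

Answer: #
##
#·#
####
#···#
##··##
#·#·#·#
########
#·······#
##······##
#·#·····#·#
####····####
#···#···#···#
##··##··##··##
#·#·#·#·#·#·#·#
################
#···············#
##··············##
#·#·············#·#
####············####
#···#···········#···#
##··##··········##··##
#·#·#·#·········#·#·#·#
########········########

Derivation:
r0=0: #
r1=1: ##
r2=10: #·#
r3=11: ####
r4=100: #···#
r5=101: ##··##
r6=110: #·#·#·#
r7=111: ########
r8=1000: #·······#
r9=1001: ##······##
r10=1010: #·#·····#·#
r11=1011: ####····####
r12=1100: #···#···#···#
r13=1101: ##··##··##··##
r14=1110: #·#·#·#·#·#·#·#
r15=1111: ################
r16=10000: #···············#
r17=10001: ##··············##
r18=10010: #·#·············#·#
r19=10011: ####············####
r20=10100: #···#···········#···#
r21=10101: ##··##··········##··##
r22=10110: #·#·#·#·········#·#·#·#
r23=10111: ########········########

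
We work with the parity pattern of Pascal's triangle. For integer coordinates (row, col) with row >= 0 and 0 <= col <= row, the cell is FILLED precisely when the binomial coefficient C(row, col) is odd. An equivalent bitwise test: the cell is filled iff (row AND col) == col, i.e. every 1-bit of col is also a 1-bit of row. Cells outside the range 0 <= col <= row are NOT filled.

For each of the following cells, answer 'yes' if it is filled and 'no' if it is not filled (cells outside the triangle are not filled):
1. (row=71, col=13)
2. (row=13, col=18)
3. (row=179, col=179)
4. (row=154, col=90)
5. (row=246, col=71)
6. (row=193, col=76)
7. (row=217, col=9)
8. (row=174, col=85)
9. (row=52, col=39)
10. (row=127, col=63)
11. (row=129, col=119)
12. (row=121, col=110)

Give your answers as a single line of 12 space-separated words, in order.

(71,13): row=0b1000111, col=0b1101, row AND col = 0b101 = 5; 5 != 13 -> empty
(13,18): col outside [0, 13] -> not filled
(179,179): row=0b10110011, col=0b10110011, row AND col = 0b10110011 = 179; 179 == 179 -> filled
(154,90): row=0b10011010, col=0b1011010, row AND col = 0b11010 = 26; 26 != 90 -> empty
(246,71): row=0b11110110, col=0b1000111, row AND col = 0b1000110 = 70; 70 != 71 -> empty
(193,76): row=0b11000001, col=0b1001100, row AND col = 0b1000000 = 64; 64 != 76 -> empty
(217,9): row=0b11011001, col=0b1001, row AND col = 0b1001 = 9; 9 == 9 -> filled
(174,85): row=0b10101110, col=0b1010101, row AND col = 0b100 = 4; 4 != 85 -> empty
(52,39): row=0b110100, col=0b100111, row AND col = 0b100100 = 36; 36 != 39 -> empty
(127,63): row=0b1111111, col=0b111111, row AND col = 0b111111 = 63; 63 == 63 -> filled
(129,119): row=0b10000001, col=0b1110111, row AND col = 0b1 = 1; 1 != 119 -> empty
(121,110): row=0b1111001, col=0b1101110, row AND col = 0b1101000 = 104; 104 != 110 -> empty

Answer: no no yes no no no yes no no yes no no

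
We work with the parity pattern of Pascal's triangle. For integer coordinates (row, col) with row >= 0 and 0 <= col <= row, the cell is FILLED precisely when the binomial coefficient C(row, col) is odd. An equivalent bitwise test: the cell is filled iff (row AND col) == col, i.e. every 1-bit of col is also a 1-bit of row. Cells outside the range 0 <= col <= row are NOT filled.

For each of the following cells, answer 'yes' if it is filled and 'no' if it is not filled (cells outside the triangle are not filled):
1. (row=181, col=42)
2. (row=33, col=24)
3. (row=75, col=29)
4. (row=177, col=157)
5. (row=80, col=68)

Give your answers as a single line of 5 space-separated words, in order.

(181,42): row=0b10110101, col=0b101010, row AND col = 0b100000 = 32; 32 != 42 -> empty
(33,24): row=0b100001, col=0b11000, row AND col = 0b0 = 0; 0 != 24 -> empty
(75,29): row=0b1001011, col=0b11101, row AND col = 0b1001 = 9; 9 != 29 -> empty
(177,157): row=0b10110001, col=0b10011101, row AND col = 0b10010001 = 145; 145 != 157 -> empty
(80,68): row=0b1010000, col=0b1000100, row AND col = 0b1000000 = 64; 64 != 68 -> empty

Answer: no no no no no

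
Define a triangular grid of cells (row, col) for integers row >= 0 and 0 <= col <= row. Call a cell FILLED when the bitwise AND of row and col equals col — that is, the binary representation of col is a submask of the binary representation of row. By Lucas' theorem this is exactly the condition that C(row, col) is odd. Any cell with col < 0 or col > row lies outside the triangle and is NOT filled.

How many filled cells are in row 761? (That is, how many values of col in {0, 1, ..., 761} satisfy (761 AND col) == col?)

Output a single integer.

761 in binary = 1011111001
popcount(761) = number of 1-bits in 1011111001 = 7
A col c satisfies (761 AND c) == c iff every set bit of c is also set in 761; each of the 7 set bits of 761 can independently be on or off in c.
count = 2^7 = 128

Answer: 128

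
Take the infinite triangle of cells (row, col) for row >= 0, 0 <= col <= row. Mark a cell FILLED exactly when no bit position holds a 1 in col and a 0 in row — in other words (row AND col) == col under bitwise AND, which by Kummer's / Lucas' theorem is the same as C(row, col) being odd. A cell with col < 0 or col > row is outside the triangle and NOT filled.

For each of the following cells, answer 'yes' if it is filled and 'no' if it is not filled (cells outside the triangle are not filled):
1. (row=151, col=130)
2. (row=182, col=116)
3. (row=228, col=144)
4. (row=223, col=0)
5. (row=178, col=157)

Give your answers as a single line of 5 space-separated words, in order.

Answer: yes no no yes no

Derivation:
(151,130): row=0b10010111, col=0b10000010, row AND col = 0b10000010 = 130; 130 == 130 -> filled
(182,116): row=0b10110110, col=0b1110100, row AND col = 0b110100 = 52; 52 != 116 -> empty
(228,144): row=0b11100100, col=0b10010000, row AND col = 0b10000000 = 128; 128 != 144 -> empty
(223,0): row=0b11011111, col=0b0, row AND col = 0b0 = 0; 0 == 0 -> filled
(178,157): row=0b10110010, col=0b10011101, row AND col = 0b10010000 = 144; 144 != 157 -> empty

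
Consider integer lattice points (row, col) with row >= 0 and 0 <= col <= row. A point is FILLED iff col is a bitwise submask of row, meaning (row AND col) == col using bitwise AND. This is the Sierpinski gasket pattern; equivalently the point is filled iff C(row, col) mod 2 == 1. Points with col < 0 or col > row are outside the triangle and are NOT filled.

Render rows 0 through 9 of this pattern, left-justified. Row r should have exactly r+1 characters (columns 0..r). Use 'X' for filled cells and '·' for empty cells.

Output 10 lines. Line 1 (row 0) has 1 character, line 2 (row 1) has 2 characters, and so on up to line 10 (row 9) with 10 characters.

r0=0: X
r1=1: XX
r2=10: X·X
r3=11: XXXX
r4=100: X···X
r5=101: XX··XX
r6=110: X·X·X·X
r7=111: XXXXXXXX
r8=1000: X·······X
r9=1001: XX······XX

Answer: X
XX
X·X
XXXX
X···X
XX··XX
X·X·X·X
XXXXXXXX
X·······X
XX······XX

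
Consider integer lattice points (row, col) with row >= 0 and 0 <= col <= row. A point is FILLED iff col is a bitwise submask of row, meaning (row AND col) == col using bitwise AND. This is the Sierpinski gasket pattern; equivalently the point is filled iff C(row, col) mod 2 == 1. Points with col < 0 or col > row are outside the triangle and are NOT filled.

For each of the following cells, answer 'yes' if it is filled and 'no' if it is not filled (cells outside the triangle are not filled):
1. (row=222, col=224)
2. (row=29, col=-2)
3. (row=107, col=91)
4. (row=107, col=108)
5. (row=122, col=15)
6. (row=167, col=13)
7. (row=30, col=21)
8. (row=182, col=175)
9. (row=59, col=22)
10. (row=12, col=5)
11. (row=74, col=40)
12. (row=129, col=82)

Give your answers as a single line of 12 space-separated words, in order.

(222,224): col outside [0, 222] -> not filled
(29,-2): col outside [0, 29] -> not filled
(107,91): row=0b1101011, col=0b1011011, row AND col = 0b1001011 = 75; 75 != 91 -> empty
(107,108): col outside [0, 107] -> not filled
(122,15): row=0b1111010, col=0b1111, row AND col = 0b1010 = 10; 10 != 15 -> empty
(167,13): row=0b10100111, col=0b1101, row AND col = 0b101 = 5; 5 != 13 -> empty
(30,21): row=0b11110, col=0b10101, row AND col = 0b10100 = 20; 20 != 21 -> empty
(182,175): row=0b10110110, col=0b10101111, row AND col = 0b10100110 = 166; 166 != 175 -> empty
(59,22): row=0b111011, col=0b10110, row AND col = 0b10010 = 18; 18 != 22 -> empty
(12,5): row=0b1100, col=0b101, row AND col = 0b100 = 4; 4 != 5 -> empty
(74,40): row=0b1001010, col=0b101000, row AND col = 0b1000 = 8; 8 != 40 -> empty
(129,82): row=0b10000001, col=0b1010010, row AND col = 0b0 = 0; 0 != 82 -> empty

Answer: no no no no no no no no no no no no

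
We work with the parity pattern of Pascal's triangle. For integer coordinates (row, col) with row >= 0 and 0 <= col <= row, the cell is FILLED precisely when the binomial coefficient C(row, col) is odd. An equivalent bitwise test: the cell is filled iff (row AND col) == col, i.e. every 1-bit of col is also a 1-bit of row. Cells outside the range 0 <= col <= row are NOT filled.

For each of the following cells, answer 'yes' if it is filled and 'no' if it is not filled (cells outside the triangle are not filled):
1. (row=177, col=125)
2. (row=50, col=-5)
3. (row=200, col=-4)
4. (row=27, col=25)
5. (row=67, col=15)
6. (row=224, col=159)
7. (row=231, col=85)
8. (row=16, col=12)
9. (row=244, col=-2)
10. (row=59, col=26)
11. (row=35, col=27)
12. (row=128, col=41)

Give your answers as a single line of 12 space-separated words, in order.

(177,125): row=0b10110001, col=0b1111101, row AND col = 0b110001 = 49; 49 != 125 -> empty
(50,-5): col outside [0, 50] -> not filled
(200,-4): col outside [0, 200] -> not filled
(27,25): row=0b11011, col=0b11001, row AND col = 0b11001 = 25; 25 == 25 -> filled
(67,15): row=0b1000011, col=0b1111, row AND col = 0b11 = 3; 3 != 15 -> empty
(224,159): row=0b11100000, col=0b10011111, row AND col = 0b10000000 = 128; 128 != 159 -> empty
(231,85): row=0b11100111, col=0b1010101, row AND col = 0b1000101 = 69; 69 != 85 -> empty
(16,12): row=0b10000, col=0b1100, row AND col = 0b0 = 0; 0 != 12 -> empty
(244,-2): col outside [0, 244] -> not filled
(59,26): row=0b111011, col=0b11010, row AND col = 0b11010 = 26; 26 == 26 -> filled
(35,27): row=0b100011, col=0b11011, row AND col = 0b11 = 3; 3 != 27 -> empty
(128,41): row=0b10000000, col=0b101001, row AND col = 0b0 = 0; 0 != 41 -> empty

Answer: no no no yes no no no no no yes no no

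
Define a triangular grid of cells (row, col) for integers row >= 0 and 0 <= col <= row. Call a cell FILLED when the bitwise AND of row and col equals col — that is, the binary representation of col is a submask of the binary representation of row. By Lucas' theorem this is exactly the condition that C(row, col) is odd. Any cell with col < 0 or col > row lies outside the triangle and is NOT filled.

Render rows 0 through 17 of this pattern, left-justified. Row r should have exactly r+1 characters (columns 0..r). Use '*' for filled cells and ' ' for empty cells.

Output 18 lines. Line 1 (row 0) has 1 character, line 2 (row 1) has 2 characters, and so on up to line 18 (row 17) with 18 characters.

Answer: *
**
* *
****
*   *
**  **
* * * *
********
*       *
**      **
* *     * *
****    ****
*   *   *   *
**  **  **  **
* * * * * * * *
****************
*               *
**              **

Derivation:
r0=0: *
r1=1: **
r2=10: * *
r3=11: ****
r4=100: *   *
r5=101: **  **
r6=110: * * * *
r7=111: ********
r8=1000: *       *
r9=1001: **      **
r10=1010: * *     * *
r11=1011: ****    ****
r12=1100: *   *   *   *
r13=1101: **  **  **  **
r14=1110: * * * * * * * *
r15=1111: ****************
r16=10000: *               *
r17=10001: **              **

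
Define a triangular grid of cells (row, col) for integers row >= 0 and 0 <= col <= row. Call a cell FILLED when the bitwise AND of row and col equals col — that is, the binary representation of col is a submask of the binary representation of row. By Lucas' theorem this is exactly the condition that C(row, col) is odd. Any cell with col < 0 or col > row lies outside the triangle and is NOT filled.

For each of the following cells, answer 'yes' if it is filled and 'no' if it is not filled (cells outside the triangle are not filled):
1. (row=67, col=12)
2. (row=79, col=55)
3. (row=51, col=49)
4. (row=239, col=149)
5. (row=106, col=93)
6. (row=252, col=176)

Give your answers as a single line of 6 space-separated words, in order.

Answer: no no yes no no yes

Derivation:
(67,12): row=0b1000011, col=0b1100, row AND col = 0b0 = 0; 0 != 12 -> empty
(79,55): row=0b1001111, col=0b110111, row AND col = 0b111 = 7; 7 != 55 -> empty
(51,49): row=0b110011, col=0b110001, row AND col = 0b110001 = 49; 49 == 49 -> filled
(239,149): row=0b11101111, col=0b10010101, row AND col = 0b10000101 = 133; 133 != 149 -> empty
(106,93): row=0b1101010, col=0b1011101, row AND col = 0b1001000 = 72; 72 != 93 -> empty
(252,176): row=0b11111100, col=0b10110000, row AND col = 0b10110000 = 176; 176 == 176 -> filled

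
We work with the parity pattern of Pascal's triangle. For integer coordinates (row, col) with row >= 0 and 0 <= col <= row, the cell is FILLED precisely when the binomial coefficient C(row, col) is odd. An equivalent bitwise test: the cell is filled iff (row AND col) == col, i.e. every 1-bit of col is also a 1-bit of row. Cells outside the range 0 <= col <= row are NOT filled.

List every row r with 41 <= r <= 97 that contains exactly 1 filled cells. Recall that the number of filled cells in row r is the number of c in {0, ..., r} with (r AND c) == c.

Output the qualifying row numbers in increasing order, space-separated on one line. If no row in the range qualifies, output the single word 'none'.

Answer: none

Derivation:
Row r has 2^popcount(r) filled cells, so we need popcount(r) = log2(1) = 0.
Scan r = 41..97 and keep those with exactly 0 one-bits:
r=41=101001 popcount=3 -> skip
r=42=101010 popcount=3 -> skip
r=43=101011 popcount=4 -> skip
r=44=101100 popcount=3 -> skip
r=45=101101 popcount=4 -> skip
r=46=101110 popcount=4 -> skip
r=47=101111 popcount=5 -> skip
r=48=110000 popcount=2 -> skip
r=49=110001 popcount=3 -> skip
r=50=110010 popcount=3 -> skip
r=51=110011 popcount=4 -> skip
r=52=110100 popcount=3 -> skip
r=53=110101 popcount=4 -> skip
r=54=110110 popcount=4 -> skip
r=55=110111 popcount=5 -> skip
r=56=111000 popcount=3 -> skip
r=57=111001 popcount=4 -> skip
r=58=111010 popcount=4 -> skip
r=59=111011 popcount=5 -> skip
r=60=111100 popcount=4 -> skip
r=61=111101 popcount=5 -> skip
r=62=111110 popcount=5 -> skip
r=63=111111 popcount=6 -> skip
r=64=1000000 popcount=1 -> skip
r=65=1000001 popcount=2 -> skip
r=66=1000010 popcount=2 -> skip
r=67=1000011 popcount=3 -> skip
r=68=1000100 popcount=2 -> skip
r=69=1000101 popcount=3 -> skip
r=70=1000110 popcount=3 -> skip
r=71=1000111 popcount=4 -> skip
r=72=1001000 popcount=2 -> skip
r=73=1001001 popcount=3 -> skip
r=74=1001010 popcount=3 -> skip
r=75=1001011 popcount=4 -> skip
r=76=1001100 popcount=3 -> skip
r=77=1001101 popcount=4 -> skip
r=78=1001110 popcount=4 -> skip
r=79=1001111 popcount=5 -> skip
r=80=1010000 popcount=2 -> skip
r=81=1010001 popcount=3 -> skip
r=82=1010010 popcount=3 -> skip
r=83=1010011 popcount=4 -> skip
r=84=1010100 popcount=3 -> skip
r=85=1010101 popcount=4 -> skip
r=86=1010110 popcount=4 -> skip
r=87=1010111 popcount=5 -> skip
r=88=1011000 popcount=3 -> skip
r=89=1011001 popcount=4 -> skip
r=90=1011010 popcount=4 -> skip
r=91=1011011 popcount=5 -> skip
r=92=1011100 popcount=4 -> skip
r=93=1011101 popcount=5 -> skip
r=94=1011110 popcount=5 -> skip
r=95=1011111 popcount=6 -> skip
r=96=1100000 popcount=2 -> skip
r=97=1100001 popcount=3 -> skip
Kept rows: none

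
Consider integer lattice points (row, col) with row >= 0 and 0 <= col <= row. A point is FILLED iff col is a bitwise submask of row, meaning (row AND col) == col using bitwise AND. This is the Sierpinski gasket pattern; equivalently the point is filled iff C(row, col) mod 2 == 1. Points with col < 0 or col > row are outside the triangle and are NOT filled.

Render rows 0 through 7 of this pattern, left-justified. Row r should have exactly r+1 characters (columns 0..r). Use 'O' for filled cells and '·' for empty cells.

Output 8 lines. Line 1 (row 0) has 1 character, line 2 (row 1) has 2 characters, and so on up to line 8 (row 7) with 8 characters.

Answer: O
OO
O·O
OOOO
O···O
OO··OO
O·O·O·O
OOOOOOOO

Derivation:
r0=0: O
r1=1: OO
r2=10: O·O
r3=11: OOOO
r4=100: O···O
r5=101: OO··OO
r6=110: O·O·O·O
r7=111: OOOOOOOO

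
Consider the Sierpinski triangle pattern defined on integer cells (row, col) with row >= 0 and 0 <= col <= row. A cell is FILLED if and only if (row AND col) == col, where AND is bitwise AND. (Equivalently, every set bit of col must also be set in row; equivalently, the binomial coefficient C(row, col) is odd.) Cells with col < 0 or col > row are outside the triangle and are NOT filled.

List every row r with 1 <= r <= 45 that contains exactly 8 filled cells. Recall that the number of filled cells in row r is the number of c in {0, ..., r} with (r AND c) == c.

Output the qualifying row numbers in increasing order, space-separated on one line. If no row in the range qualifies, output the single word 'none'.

Answer: 7 11 13 14 19 21 22 25 26 28 35 37 38 41 42 44

Derivation:
Row r has 2^popcount(r) filled cells, so we need popcount(r) = log2(8) = 3.
Scan r = 1..45 and keep those with exactly 3 one-bits:
r=1=1 popcount=1 -> skip
r=2=10 popcount=1 -> skip
r=3=11 popcount=2 -> skip
r=4=100 popcount=1 -> skip
r=5=101 popcount=2 -> skip
r=6=110 popcount=2 -> skip
r=7=111 popcount=3 -> KEEP
r=8=1000 popcount=1 -> skip
r=9=1001 popcount=2 -> skip
r=10=1010 popcount=2 -> skip
r=11=1011 popcount=3 -> KEEP
r=12=1100 popcount=2 -> skip
r=13=1101 popcount=3 -> KEEP
r=14=1110 popcount=3 -> KEEP
r=15=1111 popcount=4 -> skip
r=16=10000 popcount=1 -> skip
r=17=10001 popcount=2 -> skip
r=18=10010 popcount=2 -> skip
r=19=10011 popcount=3 -> KEEP
r=20=10100 popcount=2 -> skip
r=21=10101 popcount=3 -> KEEP
r=22=10110 popcount=3 -> KEEP
r=23=10111 popcount=4 -> skip
r=24=11000 popcount=2 -> skip
r=25=11001 popcount=3 -> KEEP
r=26=11010 popcount=3 -> KEEP
r=27=11011 popcount=4 -> skip
r=28=11100 popcount=3 -> KEEP
r=29=11101 popcount=4 -> skip
r=30=11110 popcount=4 -> skip
r=31=11111 popcount=5 -> skip
r=32=100000 popcount=1 -> skip
r=33=100001 popcount=2 -> skip
r=34=100010 popcount=2 -> skip
r=35=100011 popcount=3 -> KEEP
r=36=100100 popcount=2 -> skip
r=37=100101 popcount=3 -> KEEP
r=38=100110 popcount=3 -> KEEP
r=39=100111 popcount=4 -> skip
r=40=101000 popcount=2 -> skip
r=41=101001 popcount=3 -> KEEP
r=42=101010 popcount=3 -> KEEP
r=43=101011 popcount=4 -> skip
r=44=101100 popcount=3 -> KEEP
r=45=101101 popcount=4 -> skip
Kept rows: 7 11 13 14 19 21 22 25 26 28 35 37 38 41 42 44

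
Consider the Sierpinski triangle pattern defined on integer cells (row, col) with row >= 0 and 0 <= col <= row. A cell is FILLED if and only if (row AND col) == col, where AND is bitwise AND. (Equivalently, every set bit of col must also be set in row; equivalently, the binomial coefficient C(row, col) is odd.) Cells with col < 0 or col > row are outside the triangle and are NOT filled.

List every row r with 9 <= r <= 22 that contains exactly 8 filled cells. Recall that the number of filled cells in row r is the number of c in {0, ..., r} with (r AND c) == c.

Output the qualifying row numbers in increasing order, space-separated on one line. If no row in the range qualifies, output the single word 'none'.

Answer: 11 13 14 19 21 22

Derivation:
Row r has 2^popcount(r) filled cells, so we need popcount(r) = log2(8) = 3.
Scan r = 9..22 and keep those with exactly 3 one-bits:
r=9=1001 popcount=2 -> skip
r=10=1010 popcount=2 -> skip
r=11=1011 popcount=3 -> KEEP
r=12=1100 popcount=2 -> skip
r=13=1101 popcount=3 -> KEEP
r=14=1110 popcount=3 -> KEEP
r=15=1111 popcount=4 -> skip
r=16=10000 popcount=1 -> skip
r=17=10001 popcount=2 -> skip
r=18=10010 popcount=2 -> skip
r=19=10011 popcount=3 -> KEEP
r=20=10100 popcount=2 -> skip
r=21=10101 popcount=3 -> KEEP
r=22=10110 popcount=3 -> KEEP
Kept rows: 11 13 14 19 21 22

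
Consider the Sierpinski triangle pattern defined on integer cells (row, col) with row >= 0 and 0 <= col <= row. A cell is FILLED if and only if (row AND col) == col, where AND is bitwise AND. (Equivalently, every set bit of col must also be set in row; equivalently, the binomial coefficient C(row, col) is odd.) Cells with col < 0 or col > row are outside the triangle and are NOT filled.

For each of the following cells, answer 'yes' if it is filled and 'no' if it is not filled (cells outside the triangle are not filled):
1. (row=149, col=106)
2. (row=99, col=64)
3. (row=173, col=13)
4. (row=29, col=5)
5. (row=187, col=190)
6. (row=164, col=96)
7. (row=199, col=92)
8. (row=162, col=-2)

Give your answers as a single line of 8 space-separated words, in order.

Answer: no yes yes yes no no no no

Derivation:
(149,106): row=0b10010101, col=0b1101010, row AND col = 0b0 = 0; 0 != 106 -> empty
(99,64): row=0b1100011, col=0b1000000, row AND col = 0b1000000 = 64; 64 == 64 -> filled
(173,13): row=0b10101101, col=0b1101, row AND col = 0b1101 = 13; 13 == 13 -> filled
(29,5): row=0b11101, col=0b101, row AND col = 0b101 = 5; 5 == 5 -> filled
(187,190): col outside [0, 187] -> not filled
(164,96): row=0b10100100, col=0b1100000, row AND col = 0b100000 = 32; 32 != 96 -> empty
(199,92): row=0b11000111, col=0b1011100, row AND col = 0b1000100 = 68; 68 != 92 -> empty
(162,-2): col outside [0, 162] -> not filled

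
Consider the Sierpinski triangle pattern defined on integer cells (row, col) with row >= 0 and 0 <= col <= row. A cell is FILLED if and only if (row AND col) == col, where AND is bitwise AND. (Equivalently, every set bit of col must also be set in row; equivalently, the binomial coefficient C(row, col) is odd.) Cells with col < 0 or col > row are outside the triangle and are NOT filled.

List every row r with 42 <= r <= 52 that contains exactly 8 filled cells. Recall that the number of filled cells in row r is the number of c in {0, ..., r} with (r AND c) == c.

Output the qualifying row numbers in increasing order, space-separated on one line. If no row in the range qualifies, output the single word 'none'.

Row r has 2^popcount(r) filled cells, so we need popcount(r) = log2(8) = 3.
Scan r = 42..52 and keep those with exactly 3 one-bits:
r=42=101010 popcount=3 -> KEEP
r=43=101011 popcount=4 -> skip
r=44=101100 popcount=3 -> KEEP
r=45=101101 popcount=4 -> skip
r=46=101110 popcount=4 -> skip
r=47=101111 popcount=5 -> skip
r=48=110000 popcount=2 -> skip
r=49=110001 popcount=3 -> KEEP
r=50=110010 popcount=3 -> KEEP
r=51=110011 popcount=4 -> skip
r=52=110100 popcount=3 -> KEEP
Kept rows: 42 44 49 50 52

Answer: 42 44 49 50 52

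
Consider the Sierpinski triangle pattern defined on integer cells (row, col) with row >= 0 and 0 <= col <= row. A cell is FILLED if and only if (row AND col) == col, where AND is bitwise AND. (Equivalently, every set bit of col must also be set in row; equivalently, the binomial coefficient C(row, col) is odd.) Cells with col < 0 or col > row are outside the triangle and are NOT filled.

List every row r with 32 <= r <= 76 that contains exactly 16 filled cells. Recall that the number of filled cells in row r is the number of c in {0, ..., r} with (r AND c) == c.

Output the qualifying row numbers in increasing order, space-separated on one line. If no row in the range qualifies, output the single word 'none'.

Answer: 39 43 45 46 51 53 54 57 58 60 71 75

Derivation:
Row r has 2^popcount(r) filled cells, so we need popcount(r) = log2(16) = 4.
Scan r = 32..76 and keep those with exactly 4 one-bits:
r=32=100000 popcount=1 -> skip
r=33=100001 popcount=2 -> skip
r=34=100010 popcount=2 -> skip
r=35=100011 popcount=3 -> skip
r=36=100100 popcount=2 -> skip
r=37=100101 popcount=3 -> skip
r=38=100110 popcount=3 -> skip
r=39=100111 popcount=4 -> KEEP
r=40=101000 popcount=2 -> skip
r=41=101001 popcount=3 -> skip
r=42=101010 popcount=3 -> skip
r=43=101011 popcount=4 -> KEEP
r=44=101100 popcount=3 -> skip
r=45=101101 popcount=4 -> KEEP
r=46=101110 popcount=4 -> KEEP
r=47=101111 popcount=5 -> skip
r=48=110000 popcount=2 -> skip
r=49=110001 popcount=3 -> skip
r=50=110010 popcount=3 -> skip
r=51=110011 popcount=4 -> KEEP
r=52=110100 popcount=3 -> skip
r=53=110101 popcount=4 -> KEEP
r=54=110110 popcount=4 -> KEEP
r=55=110111 popcount=5 -> skip
r=56=111000 popcount=3 -> skip
r=57=111001 popcount=4 -> KEEP
r=58=111010 popcount=4 -> KEEP
r=59=111011 popcount=5 -> skip
r=60=111100 popcount=4 -> KEEP
r=61=111101 popcount=5 -> skip
r=62=111110 popcount=5 -> skip
r=63=111111 popcount=6 -> skip
r=64=1000000 popcount=1 -> skip
r=65=1000001 popcount=2 -> skip
r=66=1000010 popcount=2 -> skip
r=67=1000011 popcount=3 -> skip
r=68=1000100 popcount=2 -> skip
r=69=1000101 popcount=3 -> skip
r=70=1000110 popcount=3 -> skip
r=71=1000111 popcount=4 -> KEEP
r=72=1001000 popcount=2 -> skip
r=73=1001001 popcount=3 -> skip
r=74=1001010 popcount=3 -> skip
r=75=1001011 popcount=4 -> KEEP
r=76=1001100 popcount=3 -> skip
Kept rows: 39 43 45 46 51 53 54 57 58 60 71 75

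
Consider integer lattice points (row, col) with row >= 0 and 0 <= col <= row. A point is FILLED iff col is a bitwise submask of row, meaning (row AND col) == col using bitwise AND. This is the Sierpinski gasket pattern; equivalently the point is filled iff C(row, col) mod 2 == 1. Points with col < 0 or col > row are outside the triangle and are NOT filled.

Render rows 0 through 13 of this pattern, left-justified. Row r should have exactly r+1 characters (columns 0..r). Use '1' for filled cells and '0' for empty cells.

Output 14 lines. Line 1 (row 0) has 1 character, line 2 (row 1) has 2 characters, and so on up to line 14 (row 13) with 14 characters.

r0=0: 1
r1=1: 11
r2=10: 101
r3=11: 1111
r4=100: 10001
r5=101: 110011
r6=110: 1010101
r7=111: 11111111
r8=1000: 100000001
r9=1001: 1100000011
r10=1010: 10100000101
r11=1011: 111100001111
r12=1100: 1000100010001
r13=1101: 11001100110011

Answer: 1
11
101
1111
10001
110011
1010101
11111111
100000001
1100000011
10100000101
111100001111
1000100010001
11001100110011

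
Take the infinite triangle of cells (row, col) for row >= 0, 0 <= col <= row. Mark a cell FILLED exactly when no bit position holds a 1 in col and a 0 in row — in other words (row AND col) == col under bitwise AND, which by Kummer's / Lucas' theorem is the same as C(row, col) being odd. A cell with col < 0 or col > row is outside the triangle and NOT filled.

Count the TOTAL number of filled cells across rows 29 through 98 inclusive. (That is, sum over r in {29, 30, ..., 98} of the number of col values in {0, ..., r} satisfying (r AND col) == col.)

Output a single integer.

Answer: 1056

Derivation:
r29=11101 pc4: +16 =16
r30=11110 pc4: +16 =32
r31=11111 pc5: +32 =64
r32=100000 pc1: +2 =66
r33=100001 pc2: +4 =70
r34=100010 pc2: +4 =74
r35=100011 pc3: +8 =82
r36=100100 pc2: +4 =86
r37=100101 pc3: +8 =94
r38=100110 pc3: +8 =102
r39=100111 pc4: +16 =118
r40=101000 pc2: +4 =122
r41=101001 pc3: +8 =130
r42=101010 pc3: +8 =138
r43=101011 pc4: +16 =154
r44=101100 pc3: +8 =162
r45=101101 pc4: +16 =178
r46=101110 pc4: +16 =194
r47=101111 pc5: +32 =226
r48=110000 pc2: +4 =230
r49=110001 pc3: +8 =238
r50=110010 pc3: +8 =246
r51=110011 pc4: +16 =262
r52=110100 pc3: +8 =270
r53=110101 pc4: +16 =286
r54=110110 pc4: +16 =302
r55=110111 pc5: +32 =334
r56=111000 pc3: +8 =342
r57=111001 pc4: +16 =358
r58=111010 pc4: +16 =374
r59=111011 pc5: +32 =406
r60=111100 pc4: +16 =422
r61=111101 pc5: +32 =454
r62=111110 pc5: +32 =486
r63=111111 pc6: +64 =550
r64=1000000 pc1: +2 =552
r65=1000001 pc2: +4 =556
r66=1000010 pc2: +4 =560
r67=1000011 pc3: +8 =568
r68=1000100 pc2: +4 =572
r69=1000101 pc3: +8 =580
r70=1000110 pc3: +8 =588
r71=1000111 pc4: +16 =604
r72=1001000 pc2: +4 =608
r73=1001001 pc3: +8 =616
r74=1001010 pc3: +8 =624
r75=1001011 pc4: +16 =640
r76=1001100 pc3: +8 =648
r77=1001101 pc4: +16 =664
r78=1001110 pc4: +16 =680
r79=1001111 pc5: +32 =712
r80=1010000 pc2: +4 =716
r81=1010001 pc3: +8 =724
r82=1010010 pc3: +8 =732
r83=1010011 pc4: +16 =748
r84=1010100 pc3: +8 =756
r85=1010101 pc4: +16 =772
r86=1010110 pc4: +16 =788
r87=1010111 pc5: +32 =820
r88=1011000 pc3: +8 =828
r89=1011001 pc4: +16 =844
r90=1011010 pc4: +16 =860
r91=1011011 pc5: +32 =892
r92=1011100 pc4: +16 =908
r93=1011101 pc5: +32 =940
r94=1011110 pc5: +32 =972
r95=1011111 pc6: +64 =1036
r96=1100000 pc2: +4 =1040
r97=1100001 pc3: +8 =1048
r98=1100010 pc3: +8 =1056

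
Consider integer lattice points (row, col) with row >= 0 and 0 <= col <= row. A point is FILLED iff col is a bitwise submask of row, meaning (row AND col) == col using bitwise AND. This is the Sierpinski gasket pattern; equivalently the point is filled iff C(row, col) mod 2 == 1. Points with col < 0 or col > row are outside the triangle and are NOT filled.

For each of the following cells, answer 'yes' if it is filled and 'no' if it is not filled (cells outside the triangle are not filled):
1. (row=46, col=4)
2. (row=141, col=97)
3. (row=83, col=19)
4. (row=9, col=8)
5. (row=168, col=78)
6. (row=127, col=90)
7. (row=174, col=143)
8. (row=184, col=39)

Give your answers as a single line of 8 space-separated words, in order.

(46,4): row=0b101110, col=0b100, row AND col = 0b100 = 4; 4 == 4 -> filled
(141,97): row=0b10001101, col=0b1100001, row AND col = 0b1 = 1; 1 != 97 -> empty
(83,19): row=0b1010011, col=0b10011, row AND col = 0b10011 = 19; 19 == 19 -> filled
(9,8): row=0b1001, col=0b1000, row AND col = 0b1000 = 8; 8 == 8 -> filled
(168,78): row=0b10101000, col=0b1001110, row AND col = 0b1000 = 8; 8 != 78 -> empty
(127,90): row=0b1111111, col=0b1011010, row AND col = 0b1011010 = 90; 90 == 90 -> filled
(174,143): row=0b10101110, col=0b10001111, row AND col = 0b10001110 = 142; 142 != 143 -> empty
(184,39): row=0b10111000, col=0b100111, row AND col = 0b100000 = 32; 32 != 39 -> empty

Answer: yes no yes yes no yes no no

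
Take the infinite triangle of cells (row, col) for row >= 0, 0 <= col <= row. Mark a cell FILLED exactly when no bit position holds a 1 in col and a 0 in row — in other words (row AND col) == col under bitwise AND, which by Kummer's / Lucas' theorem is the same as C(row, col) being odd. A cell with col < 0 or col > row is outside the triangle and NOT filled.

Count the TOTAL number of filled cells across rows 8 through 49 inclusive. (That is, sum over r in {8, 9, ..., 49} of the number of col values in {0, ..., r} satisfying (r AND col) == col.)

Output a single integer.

Answer: 390

Derivation:
r8=1000 pc1: +2 =2
r9=1001 pc2: +4 =6
r10=1010 pc2: +4 =10
r11=1011 pc3: +8 =18
r12=1100 pc2: +4 =22
r13=1101 pc3: +8 =30
r14=1110 pc3: +8 =38
r15=1111 pc4: +16 =54
r16=10000 pc1: +2 =56
r17=10001 pc2: +4 =60
r18=10010 pc2: +4 =64
r19=10011 pc3: +8 =72
r20=10100 pc2: +4 =76
r21=10101 pc3: +8 =84
r22=10110 pc3: +8 =92
r23=10111 pc4: +16 =108
r24=11000 pc2: +4 =112
r25=11001 pc3: +8 =120
r26=11010 pc3: +8 =128
r27=11011 pc4: +16 =144
r28=11100 pc3: +8 =152
r29=11101 pc4: +16 =168
r30=11110 pc4: +16 =184
r31=11111 pc5: +32 =216
r32=100000 pc1: +2 =218
r33=100001 pc2: +4 =222
r34=100010 pc2: +4 =226
r35=100011 pc3: +8 =234
r36=100100 pc2: +4 =238
r37=100101 pc3: +8 =246
r38=100110 pc3: +8 =254
r39=100111 pc4: +16 =270
r40=101000 pc2: +4 =274
r41=101001 pc3: +8 =282
r42=101010 pc3: +8 =290
r43=101011 pc4: +16 =306
r44=101100 pc3: +8 =314
r45=101101 pc4: +16 =330
r46=101110 pc4: +16 =346
r47=101111 pc5: +32 =378
r48=110000 pc2: +4 =382
r49=110001 pc3: +8 =390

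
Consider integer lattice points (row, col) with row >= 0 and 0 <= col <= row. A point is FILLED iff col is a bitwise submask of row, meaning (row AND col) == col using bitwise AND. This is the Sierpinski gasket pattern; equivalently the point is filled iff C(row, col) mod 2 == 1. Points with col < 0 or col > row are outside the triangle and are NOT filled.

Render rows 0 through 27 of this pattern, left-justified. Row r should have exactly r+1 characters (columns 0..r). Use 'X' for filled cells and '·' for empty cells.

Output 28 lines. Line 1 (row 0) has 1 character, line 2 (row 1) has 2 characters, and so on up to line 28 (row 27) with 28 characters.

r0=0: X
r1=1: XX
r2=10: X·X
r3=11: XXXX
r4=100: X···X
r5=101: XX··XX
r6=110: X·X·X·X
r7=111: XXXXXXXX
r8=1000: X·······X
r9=1001: XX······XX
r10=1010: X·X·····X·X
r11=1011: XXXX····XXXX
r12=1100: X···X···X···X
r13=1101: XX··XX··XX··XX
r14=1110: X·X·X·X·X·X·X·X
r15=1111: XXXXXXXXXXXXXXXX
r16=10000: X···············X
r17=10001: XX··············XX
r18=10010: X·X·············X·X
r19=10011: XXXX············XXXX
r20=10100: X···X···········X···X
r21=10101: XX··XX··········XX··XX
r22=10110: X·X·X·X·········X·X·X·X
r23=10111: XXXXXXXX········XXXXXXXX
r24=11000: X·······X·······X·······X
r25=11001: XX······XX······XX······XX
r26=11010: X·X·····X·X·····X·X·····X·X
r27=11011: XXXX····XXXX····XXXX····XXXX

Answer: X
XX
X·X
XXXX
X···X
XX··XX
X·X·X·X
XXXXXXXX
X·······X
XX······XX
X·X·····X·X
XXXX····XXXX
X···X···X···X
XX··XX··XX··XX
X·X·X·X·X·X·X·X
XXXXXXXXXXXXXXXX
X···············X
XX··············XX
X·X·············X·X
XXXX············XXXX
X···X···········X···X
XX··XX··········XX··XX
X·X·X·X·········X·X·X·X
XXXXXXXX········XXXXXXXX
X·······X·······X·······X
XX······XX······XX······XX
X·X·····X·X·····X·X·····X·X
XXXX····XXXX····XXXX····XXXX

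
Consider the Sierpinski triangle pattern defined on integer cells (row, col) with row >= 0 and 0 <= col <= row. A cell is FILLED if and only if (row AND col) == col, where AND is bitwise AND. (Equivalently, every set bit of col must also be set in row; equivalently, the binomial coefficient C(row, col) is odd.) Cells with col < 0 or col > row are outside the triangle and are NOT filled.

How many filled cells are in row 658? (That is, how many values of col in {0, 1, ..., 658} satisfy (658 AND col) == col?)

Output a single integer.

Answer: 16

Derivation:
658 in binary = 1010010010
popcount(658) = number of 1-bits in 1010010010 = 4
A col c satisfies (658 AND c) == c iff every set bit of c is also set in 658; each of the 4 set bits of 658 can independently be on or off in c.
count = 2^4 = 16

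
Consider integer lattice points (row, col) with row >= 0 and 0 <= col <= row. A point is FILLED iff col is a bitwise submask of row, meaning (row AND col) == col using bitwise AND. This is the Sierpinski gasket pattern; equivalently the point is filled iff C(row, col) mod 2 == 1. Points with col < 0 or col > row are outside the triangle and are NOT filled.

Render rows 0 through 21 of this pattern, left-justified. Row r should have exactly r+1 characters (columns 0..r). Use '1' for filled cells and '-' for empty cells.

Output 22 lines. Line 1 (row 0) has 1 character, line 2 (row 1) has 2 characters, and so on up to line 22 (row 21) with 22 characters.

Answer: 1
11
1-1
1111
1---1
11--11
1-1-1-1
11111111
1-------1
11------11
1-1-----1-1
1111----1111
1---1---1---1
11--11--11--11
1-1-1-1-1-1-1-1
1111111111111111
1---------------1
11--------------11
1-1-------------1-1
1111------------1111
1---1-----------1---1
11--11----------11--11

Derivation:
r0=0: 1
r1=1: 11
r2=10: 1-1
r3=11: 1111
r4=100: 1---1
r5=101: 11--11
r6=110: 1-1-1-1
r7=111: 11111111
r8=1000: 1-------1
r9=1001: 11------11
r10=1010: 1-1-----1-1
r11=1011: 1111----1111
r12=1100: 1---1---1---1
r13=1101: 11--11--11--11
r14=1110: 1-1-1-1-1-1-1-1
r15=1111: 1111111111111111
r16=10000: 1---------------1
r17=10001: 11--------------11
r18=10010: 1-1-------------1-1
r19=10011: 1111------------1111
r20=10100: 1---1-----------1---1
r21=10101: 11--11----------11--11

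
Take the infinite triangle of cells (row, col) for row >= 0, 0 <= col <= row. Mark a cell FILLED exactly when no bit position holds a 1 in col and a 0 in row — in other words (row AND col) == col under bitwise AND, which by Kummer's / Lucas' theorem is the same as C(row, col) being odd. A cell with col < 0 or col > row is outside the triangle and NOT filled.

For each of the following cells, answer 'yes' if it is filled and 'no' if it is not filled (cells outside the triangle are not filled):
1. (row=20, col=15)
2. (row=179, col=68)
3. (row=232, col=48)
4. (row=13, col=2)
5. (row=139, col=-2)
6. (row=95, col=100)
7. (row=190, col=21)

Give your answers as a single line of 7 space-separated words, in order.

Answer: no no no no no no no

Derivation:
(20,15): row=0b10100, col=0b1111, row AND col = 0b100 = 4; 4 != 15 -> empty
(179,68): row=0b10110011, col=0b1000100, row AND col = 0b0 = 0; 0 != 68 -> empty
(232,48): row=0b11101000, col=0b110000, row AND col = 0b100000 = 32; 32 != 48 -> empty
(13,2): row=0b1101, col=0b10, row AND col = 0b0 = 0; 0 != 2 -> empty
(139,-2): col outside [0, 139] -> not filled
(95,100): col outside [0, 95] -> not filled
(190,21): row=0b10111110, col=0b10101, row AND col = 0b10100 = 20; 20 != 21 -> empty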